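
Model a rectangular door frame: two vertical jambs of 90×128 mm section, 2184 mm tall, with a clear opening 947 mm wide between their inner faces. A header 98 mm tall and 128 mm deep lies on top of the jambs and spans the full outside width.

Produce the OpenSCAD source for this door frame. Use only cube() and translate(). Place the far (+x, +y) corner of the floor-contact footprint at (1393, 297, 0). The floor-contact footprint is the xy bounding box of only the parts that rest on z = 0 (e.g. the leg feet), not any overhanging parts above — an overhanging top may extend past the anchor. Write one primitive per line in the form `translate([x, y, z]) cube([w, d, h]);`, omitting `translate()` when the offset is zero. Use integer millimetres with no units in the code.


translate([266, 169, 0]) cube([90, 128, 2184]);
translate([1303, 169, 0]) cube([90, 128, 2184]);
translate([266, 169, 2184]) cube([1127, 128, 98]);


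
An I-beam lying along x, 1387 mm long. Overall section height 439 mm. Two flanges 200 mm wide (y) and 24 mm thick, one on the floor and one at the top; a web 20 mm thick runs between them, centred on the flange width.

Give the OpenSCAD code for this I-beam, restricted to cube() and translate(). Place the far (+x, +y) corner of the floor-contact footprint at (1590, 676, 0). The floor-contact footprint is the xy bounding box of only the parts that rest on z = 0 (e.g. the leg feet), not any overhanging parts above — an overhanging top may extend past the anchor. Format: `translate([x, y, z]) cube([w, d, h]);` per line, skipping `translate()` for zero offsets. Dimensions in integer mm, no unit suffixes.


translate([203, 476, 0]) cube([1387, 200, 24]);
translate([203, 566, 24]) cube([1387, 20, 391]);
translate([203, 476, 415]) cube([1387, 200, 24]);


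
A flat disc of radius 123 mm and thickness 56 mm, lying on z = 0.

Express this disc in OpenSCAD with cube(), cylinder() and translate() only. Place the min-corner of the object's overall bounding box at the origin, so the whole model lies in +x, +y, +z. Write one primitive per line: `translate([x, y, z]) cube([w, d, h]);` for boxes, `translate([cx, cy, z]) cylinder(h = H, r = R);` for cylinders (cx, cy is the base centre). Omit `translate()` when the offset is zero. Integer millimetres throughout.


translate([123, 123, 0]) cylinder(h = 56, r = 123);


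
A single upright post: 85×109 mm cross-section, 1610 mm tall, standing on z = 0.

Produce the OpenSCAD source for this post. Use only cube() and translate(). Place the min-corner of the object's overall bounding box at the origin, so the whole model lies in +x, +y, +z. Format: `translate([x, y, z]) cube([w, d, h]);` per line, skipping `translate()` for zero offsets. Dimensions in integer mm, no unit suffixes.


cube([85, 109, 1610]);


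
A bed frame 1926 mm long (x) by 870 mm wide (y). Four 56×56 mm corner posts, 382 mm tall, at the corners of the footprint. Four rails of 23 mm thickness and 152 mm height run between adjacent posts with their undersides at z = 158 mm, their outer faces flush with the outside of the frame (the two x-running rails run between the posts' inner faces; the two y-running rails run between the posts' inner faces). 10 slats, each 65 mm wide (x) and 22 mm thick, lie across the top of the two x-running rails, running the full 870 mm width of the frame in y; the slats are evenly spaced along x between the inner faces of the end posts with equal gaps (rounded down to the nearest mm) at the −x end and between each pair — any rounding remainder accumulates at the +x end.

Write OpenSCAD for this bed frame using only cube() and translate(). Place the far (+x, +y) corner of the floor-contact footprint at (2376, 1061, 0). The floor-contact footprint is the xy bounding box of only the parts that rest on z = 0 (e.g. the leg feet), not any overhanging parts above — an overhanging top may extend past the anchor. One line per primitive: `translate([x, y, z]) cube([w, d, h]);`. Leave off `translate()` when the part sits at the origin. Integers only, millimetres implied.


translate([450, 191, 0]) cube([56, 56, 382]);
translate([450, 1005, 0]) cube([56, 56, 382]);
translate([2320, 191, 0]) cube([56, 56, 382]);
translate([2320, 1005, 0]) cube([56, 56, 382]);
translate([506, 191, 158]) cube([1814, 23, 152]);
translate([506, 1038, 158]) cube([1814, 23, 152]);
translate([450, 247, 158]) cube([23, 758, 152]);
translate([2353, 247, 158]) cube([23, 758, 152]);
translate([611, 191, 310]) cube([65, 870, 22]);
translate([781, 191, 310]) cube([65, 870, 22]);
translate([951, 191, 310]) cube([65, 870, 22]);
translate([1121, 191, 310]) cube([65, 870, 22]);
translate([1291, 191, 310]) cube([65, 870, 22]);
translate([1461, 191, 310]) cube([65, 870, 22]);
translate([1631, 191, 310]) cube([65, 870, 22]);
translate([1801, 191, 310]) cube([65, 870, 22]);
translate([1971, 191, 310]) cube([65, 870, 22]);
translate([2141, 191, 310]) cube([65, 870, 22]);


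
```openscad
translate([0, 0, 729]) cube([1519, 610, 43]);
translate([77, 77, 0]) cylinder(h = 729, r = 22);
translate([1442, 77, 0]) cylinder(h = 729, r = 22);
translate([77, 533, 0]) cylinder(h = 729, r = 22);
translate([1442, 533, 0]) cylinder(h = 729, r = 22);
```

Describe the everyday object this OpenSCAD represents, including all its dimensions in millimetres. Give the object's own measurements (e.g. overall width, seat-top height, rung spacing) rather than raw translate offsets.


A rectangular dining table. The top is 1519×610×43 mm with its upper surface at z = 772 mm. It stands on four round legs of 44 mm diameter, each leg's bounding box inset 55 mm from the nearest pair of top edges, running from the floor to the underside of the top.


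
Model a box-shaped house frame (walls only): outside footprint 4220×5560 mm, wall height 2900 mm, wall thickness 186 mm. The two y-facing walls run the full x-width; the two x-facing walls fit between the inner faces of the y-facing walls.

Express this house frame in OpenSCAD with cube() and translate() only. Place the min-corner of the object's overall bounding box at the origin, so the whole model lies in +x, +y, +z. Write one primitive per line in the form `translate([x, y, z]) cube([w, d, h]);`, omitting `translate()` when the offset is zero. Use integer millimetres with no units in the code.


cube([4220, 186, 2900]);
translate([0, 5374, 0]) cube([4220, 186, 2900]);
translate([0, 186, 0]) cube([186, 5188, 2900]);
translate([4034, 186, 0]) cube([186, 5188, 2900]);


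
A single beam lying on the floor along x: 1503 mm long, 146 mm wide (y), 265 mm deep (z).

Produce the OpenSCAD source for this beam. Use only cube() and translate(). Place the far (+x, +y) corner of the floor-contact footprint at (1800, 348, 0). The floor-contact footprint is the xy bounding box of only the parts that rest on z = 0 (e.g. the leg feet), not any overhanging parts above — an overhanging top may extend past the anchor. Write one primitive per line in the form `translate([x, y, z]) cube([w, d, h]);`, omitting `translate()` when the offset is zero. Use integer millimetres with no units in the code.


translate([297, 202, 0]) cube([1503, 146, 265]);


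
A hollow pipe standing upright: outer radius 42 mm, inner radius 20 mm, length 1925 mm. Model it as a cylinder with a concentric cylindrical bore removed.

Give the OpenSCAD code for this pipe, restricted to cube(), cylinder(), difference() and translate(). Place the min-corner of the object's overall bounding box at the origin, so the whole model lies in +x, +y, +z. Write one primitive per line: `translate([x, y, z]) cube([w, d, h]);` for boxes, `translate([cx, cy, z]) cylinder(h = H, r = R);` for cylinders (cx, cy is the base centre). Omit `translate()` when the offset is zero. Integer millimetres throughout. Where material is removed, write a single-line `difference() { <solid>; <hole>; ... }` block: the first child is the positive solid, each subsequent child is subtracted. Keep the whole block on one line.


difference() { translate([42, 42, 0]) cylinder(h = 1925, r = 42); translate([42, 42, 0]) cylinder(h = 1925, r = 20); }


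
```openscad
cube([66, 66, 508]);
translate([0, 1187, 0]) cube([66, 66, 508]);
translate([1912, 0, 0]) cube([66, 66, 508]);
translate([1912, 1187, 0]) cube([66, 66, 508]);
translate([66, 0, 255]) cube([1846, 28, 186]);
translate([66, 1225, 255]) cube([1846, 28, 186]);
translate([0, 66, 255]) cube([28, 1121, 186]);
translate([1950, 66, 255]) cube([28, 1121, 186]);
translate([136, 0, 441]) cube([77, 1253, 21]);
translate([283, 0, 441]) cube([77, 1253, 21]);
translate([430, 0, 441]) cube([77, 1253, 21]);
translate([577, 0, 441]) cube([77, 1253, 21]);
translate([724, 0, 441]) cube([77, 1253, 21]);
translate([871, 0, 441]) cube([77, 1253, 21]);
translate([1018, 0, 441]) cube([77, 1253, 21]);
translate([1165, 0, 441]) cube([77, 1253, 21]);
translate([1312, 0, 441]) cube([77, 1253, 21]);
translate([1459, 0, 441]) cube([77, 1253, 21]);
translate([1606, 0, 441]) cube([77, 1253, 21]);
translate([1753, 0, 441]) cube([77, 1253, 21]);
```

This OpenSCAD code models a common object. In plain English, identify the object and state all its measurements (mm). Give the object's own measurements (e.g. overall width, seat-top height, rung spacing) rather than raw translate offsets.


A bed frame 1978 mm long (x) by 1253 mm wide (y). Four 66×66 mm corner posts, 508 mm tall, at the corners of the footprint. Four rails of 28 mm thickness and 186 mm height run between adjacent posts with their undersides at z = 255 mm, their outer faces flush with the outside of the frame (the two x-running rails run between the posts' inner faces; the two y-running rails run between the posts' inner faces). 12 slats, each 77 mm wide (x) and 21 mm thick, lie across the top of the two x-running rails, running the full 1253 mm width of the frame in y; along x they sit between the end posts with a 70 mm gap after the −x posts and between neighbouring slats, leaving 82 mm before the +x posts.


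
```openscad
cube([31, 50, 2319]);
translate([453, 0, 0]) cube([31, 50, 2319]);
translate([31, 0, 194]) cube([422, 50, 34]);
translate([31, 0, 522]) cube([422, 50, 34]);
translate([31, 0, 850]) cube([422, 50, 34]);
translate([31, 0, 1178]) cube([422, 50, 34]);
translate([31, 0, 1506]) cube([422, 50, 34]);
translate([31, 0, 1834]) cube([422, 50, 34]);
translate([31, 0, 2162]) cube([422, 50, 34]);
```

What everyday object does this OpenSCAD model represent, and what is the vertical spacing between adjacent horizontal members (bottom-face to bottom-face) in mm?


A ladder. The rung spacing is 328 mm.

Two tall 31×50 posts with 7 short bars between them — a ladder. Adjacent rungs sit at z = 194 and z = 522, so the spacing is 522 − 194 = 328 mm.


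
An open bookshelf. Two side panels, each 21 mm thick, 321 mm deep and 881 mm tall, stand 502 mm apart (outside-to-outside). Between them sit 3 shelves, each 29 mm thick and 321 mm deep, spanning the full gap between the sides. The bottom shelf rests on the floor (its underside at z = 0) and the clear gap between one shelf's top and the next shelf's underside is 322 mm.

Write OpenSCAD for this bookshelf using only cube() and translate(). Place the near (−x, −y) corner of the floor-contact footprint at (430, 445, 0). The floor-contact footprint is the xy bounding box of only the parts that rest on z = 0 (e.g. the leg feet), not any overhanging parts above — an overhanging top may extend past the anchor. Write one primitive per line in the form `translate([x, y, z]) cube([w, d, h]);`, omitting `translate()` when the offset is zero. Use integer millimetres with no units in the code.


translate([430, 445, 0]) cube([21, 321, 881]);
translate([911, 445, 0]) cube([21, 321, 881]);
translate([451, 445, 0]) cube([460, 321, 29]);
translate([451, 445, 351]) cube([460, 321, 29]);
translate([451, 445, 702]) cube([460, 321, 29]);


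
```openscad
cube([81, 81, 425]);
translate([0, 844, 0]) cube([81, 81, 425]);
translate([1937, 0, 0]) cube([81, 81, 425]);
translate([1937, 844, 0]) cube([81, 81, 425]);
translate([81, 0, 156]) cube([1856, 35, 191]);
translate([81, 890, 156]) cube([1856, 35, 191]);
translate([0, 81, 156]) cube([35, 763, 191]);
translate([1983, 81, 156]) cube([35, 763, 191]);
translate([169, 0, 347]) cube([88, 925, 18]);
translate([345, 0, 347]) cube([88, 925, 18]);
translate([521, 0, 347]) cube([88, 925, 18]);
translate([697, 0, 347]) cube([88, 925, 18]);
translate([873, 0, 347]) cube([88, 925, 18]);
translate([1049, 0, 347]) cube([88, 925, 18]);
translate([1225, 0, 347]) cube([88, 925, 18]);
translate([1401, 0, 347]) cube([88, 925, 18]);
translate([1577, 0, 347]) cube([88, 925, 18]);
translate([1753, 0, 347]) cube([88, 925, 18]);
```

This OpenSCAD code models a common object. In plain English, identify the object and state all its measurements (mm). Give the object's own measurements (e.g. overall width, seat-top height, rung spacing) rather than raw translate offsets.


A bed frame 2018 mm long (x) by 925 mm wide (y). Four 81×81 mm corner posts, 425 mm tall, at the corners of the footprint. Four rails of 35 mm thickness and 191 mm height run between adjacent posts with their undersides at z = 156 mm, their outer faces flush with the outside of the frame (the two x-running rails run between the posts' inner faces; the two y-running rails run between the posts' inner faces). 10 slats, each 88 mm wide (x) and 18 mm thick, lie across the top of the two x-running rails, running the full 925 mm width of the frame in y; along x they sit between the end posts with a 88 mm gap after the −x posts and between neighbouring slats, leaving 96 mm before the +x posts.


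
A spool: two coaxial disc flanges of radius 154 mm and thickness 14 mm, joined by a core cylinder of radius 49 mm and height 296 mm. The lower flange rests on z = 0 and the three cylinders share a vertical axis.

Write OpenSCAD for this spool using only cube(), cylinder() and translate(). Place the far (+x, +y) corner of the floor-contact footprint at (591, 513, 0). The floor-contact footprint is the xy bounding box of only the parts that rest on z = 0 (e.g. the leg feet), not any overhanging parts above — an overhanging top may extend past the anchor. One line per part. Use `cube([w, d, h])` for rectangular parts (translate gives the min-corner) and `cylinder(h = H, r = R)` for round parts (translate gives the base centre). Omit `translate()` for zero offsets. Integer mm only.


translate([437, 359, 0]) cylinder(h = 14, r = 154);
translate([437, 359, 14]) cylinder(h = 296, r = 49);
translate([437, 359, 310]) cylinder(h = 14, r = 154);


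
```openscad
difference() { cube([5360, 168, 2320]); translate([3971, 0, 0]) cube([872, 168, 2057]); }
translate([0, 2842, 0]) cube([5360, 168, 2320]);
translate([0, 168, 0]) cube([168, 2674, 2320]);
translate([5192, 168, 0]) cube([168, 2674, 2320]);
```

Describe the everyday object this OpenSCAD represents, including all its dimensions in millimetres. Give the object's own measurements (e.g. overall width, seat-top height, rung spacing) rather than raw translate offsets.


A single room: four walls, each 2320 mm tall and 168 mm thick, enclosing an outside footprint 5360×3010 mm (x × y), no floor or roof. The front and back walls (−y and +y sides) run the full x-width; the side walls fit between their inner faces. A door opening 872 mm wide and 2057 mm tall is cut through the front wall from the floor up, its −x edge 3971 mm from the wall's −x end.


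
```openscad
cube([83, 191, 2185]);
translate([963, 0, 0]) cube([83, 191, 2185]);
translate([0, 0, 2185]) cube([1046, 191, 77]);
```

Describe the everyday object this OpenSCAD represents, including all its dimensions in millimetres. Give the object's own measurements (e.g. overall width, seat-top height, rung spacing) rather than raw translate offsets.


A door frame. The clear opening is 880 mm wide and 2185 mm high. Two 83 mm wide jambs, 191 mm deep, stand either side of the opening from the floor to the top of the opening. A 77 mm thick head sits across the top of both jambs, spanning the full outside width of the frame.


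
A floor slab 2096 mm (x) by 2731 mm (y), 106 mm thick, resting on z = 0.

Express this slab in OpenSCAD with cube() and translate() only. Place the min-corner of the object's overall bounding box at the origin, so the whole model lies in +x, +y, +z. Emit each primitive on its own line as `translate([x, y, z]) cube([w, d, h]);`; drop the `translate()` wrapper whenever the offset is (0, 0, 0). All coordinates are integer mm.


cube([2096, 2731, 106]);


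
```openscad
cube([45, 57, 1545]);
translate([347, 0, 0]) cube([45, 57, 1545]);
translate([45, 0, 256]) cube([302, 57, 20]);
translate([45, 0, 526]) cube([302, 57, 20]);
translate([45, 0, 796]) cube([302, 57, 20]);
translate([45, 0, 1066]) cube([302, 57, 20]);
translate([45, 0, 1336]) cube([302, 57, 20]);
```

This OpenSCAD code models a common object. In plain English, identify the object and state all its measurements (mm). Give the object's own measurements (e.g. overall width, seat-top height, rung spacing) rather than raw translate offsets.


A straight ladder. Two 45×57 mm vertical rails, 1545 mm tall, stand 392 mm apart (outside-to-outside) with their front faces coplanar on the −y side. 5 rungs, each 57 mm deep and 20 mm tall, span between the inner faces of the rails, front faces flush with the rails. The lowest rung's underside is at z = 256 mm and rungs are spaced 270 mm apart (underside to underside).


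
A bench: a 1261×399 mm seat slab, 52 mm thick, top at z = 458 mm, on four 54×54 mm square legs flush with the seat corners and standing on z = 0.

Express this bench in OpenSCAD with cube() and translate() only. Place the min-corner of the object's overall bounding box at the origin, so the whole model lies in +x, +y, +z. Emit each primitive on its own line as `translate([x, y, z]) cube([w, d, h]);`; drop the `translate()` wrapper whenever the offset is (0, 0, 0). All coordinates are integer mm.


translate([0, 0, 406]) cube([1261, 399, 52]);
cube([54, 54, 406]);
translate([0, 345, 0]) cube([54, 54, 406]);
translate([1207, 0, 0]) cube([54, 54, 406]);
translate([1207, 345, 0]) cube([54, 54, 406]);


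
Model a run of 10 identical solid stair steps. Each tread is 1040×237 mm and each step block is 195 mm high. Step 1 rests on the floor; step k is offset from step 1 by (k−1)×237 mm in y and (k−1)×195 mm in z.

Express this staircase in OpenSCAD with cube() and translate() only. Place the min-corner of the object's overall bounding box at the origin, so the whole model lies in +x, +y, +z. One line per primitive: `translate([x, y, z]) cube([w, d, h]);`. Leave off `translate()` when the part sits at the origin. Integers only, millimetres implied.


cube([1040, 237, 195]);
translate([0, 237, 195]) cube([1040, 237, 195]);
translate([0, 474, 390]) cube([1040, 237, 195]);
translate([0, 711, 585]) cube([1040, 237, 195]);
translate([0, 948, 780]) cube([1040, 237, 195]);
translate([0, 1185, 975]) cube([1040, 237, 195]);
translate([0, 1422, 1170]) cube([1040, 237, 195]);
translate([0, 1659, 1365]) cube([1040, 237, 195]);
translate([0, 1896, 1560]) cube([1040, 237, 195]);
translate([0, 2133, 1755]) cube([1040, 237, 195]);


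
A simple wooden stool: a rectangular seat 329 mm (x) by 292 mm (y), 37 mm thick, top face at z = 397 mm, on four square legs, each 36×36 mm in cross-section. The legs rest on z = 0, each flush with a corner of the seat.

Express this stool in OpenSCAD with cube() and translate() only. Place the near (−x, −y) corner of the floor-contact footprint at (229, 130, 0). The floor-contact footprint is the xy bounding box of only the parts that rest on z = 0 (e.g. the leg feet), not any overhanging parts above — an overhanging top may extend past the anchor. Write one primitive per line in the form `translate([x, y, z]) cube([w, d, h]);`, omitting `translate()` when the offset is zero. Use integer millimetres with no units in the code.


translate([229, 130, 360]) cube([329, 292, 37]);
translate([229, 130, 0]) cube([36, 36, 360]);
translate([522, 130, 0]) cube([36, 36, 360]);
translate([229, 386, 0]) cube([36, 36, 360]);
translate([522, 386, 0]) cube([36, 36, 360]);


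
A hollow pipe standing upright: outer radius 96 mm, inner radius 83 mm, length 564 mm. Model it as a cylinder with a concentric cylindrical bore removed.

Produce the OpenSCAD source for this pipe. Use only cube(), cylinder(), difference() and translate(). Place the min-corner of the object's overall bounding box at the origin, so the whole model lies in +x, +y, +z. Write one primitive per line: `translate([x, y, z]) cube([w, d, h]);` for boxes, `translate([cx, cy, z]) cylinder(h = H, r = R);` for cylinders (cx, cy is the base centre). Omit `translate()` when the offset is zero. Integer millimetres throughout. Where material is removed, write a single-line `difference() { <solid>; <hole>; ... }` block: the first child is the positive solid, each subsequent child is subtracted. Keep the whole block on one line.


difference() { translate([96, 96, 0]) cylinder(h = 564, r = 96); translate([96, 96, 0]) cylinder(h = 564, r = 83); }


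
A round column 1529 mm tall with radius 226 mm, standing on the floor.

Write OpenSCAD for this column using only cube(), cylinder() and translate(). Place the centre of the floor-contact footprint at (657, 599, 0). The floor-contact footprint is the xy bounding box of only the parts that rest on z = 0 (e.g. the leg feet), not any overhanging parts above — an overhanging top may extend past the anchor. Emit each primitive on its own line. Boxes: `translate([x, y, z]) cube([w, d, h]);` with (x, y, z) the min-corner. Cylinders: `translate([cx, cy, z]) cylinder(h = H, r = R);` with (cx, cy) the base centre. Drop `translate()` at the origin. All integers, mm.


translate([657, 599, 0]) cylinder(h = 1529, r = 226);


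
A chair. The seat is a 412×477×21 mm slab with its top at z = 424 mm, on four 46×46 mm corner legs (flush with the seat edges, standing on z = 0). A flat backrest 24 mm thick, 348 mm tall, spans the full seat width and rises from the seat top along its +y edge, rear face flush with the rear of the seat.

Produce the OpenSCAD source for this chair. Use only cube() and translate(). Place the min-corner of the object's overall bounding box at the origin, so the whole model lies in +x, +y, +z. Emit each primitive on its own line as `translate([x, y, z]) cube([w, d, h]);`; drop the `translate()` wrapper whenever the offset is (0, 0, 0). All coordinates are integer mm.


translate([0, 0, 403]) cube([412, 477, 21]);
cube([46, 46, 403]);
translate([366, 0, 0]) cube([46, 46, 403]);
translate([0, 431, 0]) cube([46, 46, 403]);
translate([366, 431, 0]) cube([46, 46, 403]);
translate([0, 453, 424]) cube([412, 24, 348]);


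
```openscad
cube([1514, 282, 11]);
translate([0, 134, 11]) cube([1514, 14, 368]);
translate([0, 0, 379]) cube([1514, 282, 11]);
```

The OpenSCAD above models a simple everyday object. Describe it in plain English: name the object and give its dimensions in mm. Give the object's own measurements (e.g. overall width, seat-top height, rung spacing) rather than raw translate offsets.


An I-beam lying along x, 1514 mm long. Overall section height 390 mm. Two flanges 282 mm wide (y) and 11 mm thick, one on the floor and one at the top; a web 14 mm thick runs between them, centred on the flange width.


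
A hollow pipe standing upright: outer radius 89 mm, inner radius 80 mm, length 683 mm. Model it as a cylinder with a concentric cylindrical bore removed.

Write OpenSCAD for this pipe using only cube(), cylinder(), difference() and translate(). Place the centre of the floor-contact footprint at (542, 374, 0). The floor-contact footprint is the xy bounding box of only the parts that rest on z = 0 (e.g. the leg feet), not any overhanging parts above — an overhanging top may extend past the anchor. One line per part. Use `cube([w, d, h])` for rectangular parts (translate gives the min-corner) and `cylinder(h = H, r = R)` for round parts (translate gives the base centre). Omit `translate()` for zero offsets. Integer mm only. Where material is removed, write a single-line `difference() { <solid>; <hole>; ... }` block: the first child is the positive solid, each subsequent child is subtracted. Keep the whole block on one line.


difference() { translate([542, 374, 0]) cylinder(h = 683, r = 89); translate([542, 374, 0]) cylinder(h = 683, r = 80); }


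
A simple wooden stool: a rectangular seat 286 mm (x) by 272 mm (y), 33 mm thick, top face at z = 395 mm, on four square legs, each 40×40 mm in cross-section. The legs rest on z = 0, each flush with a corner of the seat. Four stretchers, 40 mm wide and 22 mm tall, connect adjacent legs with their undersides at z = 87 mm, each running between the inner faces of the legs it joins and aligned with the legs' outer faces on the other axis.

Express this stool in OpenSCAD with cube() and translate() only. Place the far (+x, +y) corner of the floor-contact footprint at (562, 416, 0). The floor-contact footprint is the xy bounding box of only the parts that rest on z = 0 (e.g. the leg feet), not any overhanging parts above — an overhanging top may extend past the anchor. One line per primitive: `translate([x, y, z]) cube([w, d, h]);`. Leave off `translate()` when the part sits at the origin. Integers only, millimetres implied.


// leg_h = 395 - 33 = 362
// stretcher span = 286 - 2*40 = 206
translate([276, 144, 362]) cube([286, 272, 33]);
translate([276, 144, 0]) cube([40, 40, 362]);
translate([522, 144, 0]) cube([40, 40, 362]);
translate([276, 376, 0]) cube([40, 40, 362]);
translate([522, 376, 0]) cube([40, 40, 362]);
translate([316, 144, 87]) cube([206, 40, 22]);
translate([316, 376, 87]) cube([206, 40, 22]);
translate([276, 184, 87]) cube([40, 192, 22]);
translate([522, 184, 87]) cube([40, 192, 22]);


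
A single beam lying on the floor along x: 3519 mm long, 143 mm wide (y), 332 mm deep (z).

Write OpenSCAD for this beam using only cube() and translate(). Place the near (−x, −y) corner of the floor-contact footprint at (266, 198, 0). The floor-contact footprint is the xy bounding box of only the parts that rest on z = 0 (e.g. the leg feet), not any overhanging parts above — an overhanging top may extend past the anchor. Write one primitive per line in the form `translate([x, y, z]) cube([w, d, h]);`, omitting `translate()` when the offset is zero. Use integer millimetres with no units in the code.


translate([266, 198, 0]) cube([3519, 143, 332]);


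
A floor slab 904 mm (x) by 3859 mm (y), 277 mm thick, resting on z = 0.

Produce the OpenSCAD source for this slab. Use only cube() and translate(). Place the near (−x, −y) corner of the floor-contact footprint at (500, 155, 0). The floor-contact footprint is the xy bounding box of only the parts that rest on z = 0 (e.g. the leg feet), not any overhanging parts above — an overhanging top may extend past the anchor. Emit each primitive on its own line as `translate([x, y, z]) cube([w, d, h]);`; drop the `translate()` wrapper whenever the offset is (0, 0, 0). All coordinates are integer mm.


translate([500, 155, 0]) cube([904, 3859, 277]);


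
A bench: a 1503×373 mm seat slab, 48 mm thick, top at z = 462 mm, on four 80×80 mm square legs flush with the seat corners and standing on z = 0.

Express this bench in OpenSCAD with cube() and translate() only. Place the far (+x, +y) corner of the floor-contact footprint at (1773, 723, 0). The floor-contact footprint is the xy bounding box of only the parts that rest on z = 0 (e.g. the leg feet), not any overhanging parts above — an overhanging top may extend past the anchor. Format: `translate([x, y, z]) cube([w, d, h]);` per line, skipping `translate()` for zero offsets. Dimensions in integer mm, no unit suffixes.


translate([270, 350, 414]) cube([1503, 373, 48]);
translate([270, 350, 0]) cube([80, 80, 414]);
translate([270, 643, 0]) cube([80, 80, 414]);
translate([1693, 350, 0]) cube([80, 80, 414]);
translate([1693, 643, 0]) cube([80, 80, 414]);


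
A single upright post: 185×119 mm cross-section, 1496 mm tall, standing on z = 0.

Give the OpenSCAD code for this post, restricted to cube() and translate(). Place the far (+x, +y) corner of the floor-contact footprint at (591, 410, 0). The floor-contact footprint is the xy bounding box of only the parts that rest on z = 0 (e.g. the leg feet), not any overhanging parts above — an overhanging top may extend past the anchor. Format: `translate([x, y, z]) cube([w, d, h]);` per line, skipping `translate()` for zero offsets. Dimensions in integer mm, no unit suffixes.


translate([406, 291, 0]) cube([185, 119, 1496]);


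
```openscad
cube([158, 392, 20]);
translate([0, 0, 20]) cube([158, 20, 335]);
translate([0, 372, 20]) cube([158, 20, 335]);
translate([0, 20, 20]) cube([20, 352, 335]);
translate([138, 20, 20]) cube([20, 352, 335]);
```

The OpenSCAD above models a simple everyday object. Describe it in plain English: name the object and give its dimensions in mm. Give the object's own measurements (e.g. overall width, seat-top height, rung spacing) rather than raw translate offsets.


An open-topped rectangular box: outside dimensions 158×392×355 mm, with a uniform wall and base thickness of 20 mm. The base is a full 158×392 slab on the floor; four walls sit on top of the base. The front and back walls (the −y and +y sides) span the full width; the two side walls fit between them.


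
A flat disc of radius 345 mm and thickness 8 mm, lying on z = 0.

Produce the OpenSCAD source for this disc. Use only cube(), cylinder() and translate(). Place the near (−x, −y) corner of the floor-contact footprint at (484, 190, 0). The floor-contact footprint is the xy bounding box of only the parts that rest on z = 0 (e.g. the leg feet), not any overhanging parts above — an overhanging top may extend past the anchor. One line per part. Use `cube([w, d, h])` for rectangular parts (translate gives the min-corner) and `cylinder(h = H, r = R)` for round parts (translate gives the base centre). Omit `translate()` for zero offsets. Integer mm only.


translate([829, 535, 0]) cylinder(h = 8, r = 345);


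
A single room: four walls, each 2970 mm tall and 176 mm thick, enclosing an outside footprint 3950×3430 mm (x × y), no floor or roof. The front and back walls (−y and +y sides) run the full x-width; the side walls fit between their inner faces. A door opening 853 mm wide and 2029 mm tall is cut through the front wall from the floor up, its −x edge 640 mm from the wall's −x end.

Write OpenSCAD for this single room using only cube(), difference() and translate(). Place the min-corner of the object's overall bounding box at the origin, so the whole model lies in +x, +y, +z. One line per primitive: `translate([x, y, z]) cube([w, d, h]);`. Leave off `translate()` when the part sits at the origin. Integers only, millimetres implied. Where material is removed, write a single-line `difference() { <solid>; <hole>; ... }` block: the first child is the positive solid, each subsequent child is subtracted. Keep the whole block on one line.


difference() { cube([3950, 176, 2970]); translate([640, 0, 0]) cube([853, 176, 2029]); }
translate([0, 3254, 0]) cube([3950, 176, 2970]);
translate([0, 176, 0]) cube([176, 3078, 2970]);
translate([3774, 176, 0]) cube([176, 3078, 2970]);


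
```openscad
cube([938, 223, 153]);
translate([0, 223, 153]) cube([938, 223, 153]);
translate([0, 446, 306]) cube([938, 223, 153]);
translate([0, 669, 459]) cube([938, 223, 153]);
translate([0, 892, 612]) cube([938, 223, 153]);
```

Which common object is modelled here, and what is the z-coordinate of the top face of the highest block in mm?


A staircase. The total rise is 765 mm.

5 identical blocks, each offset up and back from the previous — a staircase. Each step is 153 mm tall and there are 5 of them, so the total rise is 5 × 153 = 765 mm.


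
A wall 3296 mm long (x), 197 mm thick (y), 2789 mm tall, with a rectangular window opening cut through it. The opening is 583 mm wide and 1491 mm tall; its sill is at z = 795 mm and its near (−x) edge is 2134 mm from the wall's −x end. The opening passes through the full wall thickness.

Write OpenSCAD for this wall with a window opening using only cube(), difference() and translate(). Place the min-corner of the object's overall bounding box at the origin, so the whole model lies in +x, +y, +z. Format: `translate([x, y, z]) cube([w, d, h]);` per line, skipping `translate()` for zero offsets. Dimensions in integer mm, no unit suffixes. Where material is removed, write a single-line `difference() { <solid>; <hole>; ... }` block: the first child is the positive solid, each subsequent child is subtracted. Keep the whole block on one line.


difference() { cube([3296, 197, 2789]); translate([2134, 0, 795]) cube([583, 197, 1491]); }


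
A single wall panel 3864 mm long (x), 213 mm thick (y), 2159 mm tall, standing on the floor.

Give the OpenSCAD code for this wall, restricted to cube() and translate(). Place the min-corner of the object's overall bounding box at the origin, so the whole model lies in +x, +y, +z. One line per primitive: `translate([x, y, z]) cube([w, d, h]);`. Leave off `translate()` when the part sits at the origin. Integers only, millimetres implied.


cube([3864, 213, 2159]);


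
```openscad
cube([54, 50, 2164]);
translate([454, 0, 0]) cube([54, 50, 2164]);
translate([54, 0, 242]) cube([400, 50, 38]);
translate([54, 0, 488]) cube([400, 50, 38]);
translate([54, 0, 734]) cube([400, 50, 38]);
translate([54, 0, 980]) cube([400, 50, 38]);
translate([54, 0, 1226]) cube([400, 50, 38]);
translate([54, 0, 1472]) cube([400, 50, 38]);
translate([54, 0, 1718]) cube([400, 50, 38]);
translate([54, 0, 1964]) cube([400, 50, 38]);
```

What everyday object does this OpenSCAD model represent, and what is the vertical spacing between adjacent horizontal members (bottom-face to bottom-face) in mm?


A ladder. The rung spacing is 246 mm.

Two tall 54×50 posts with 8 short bars between them — a ladder. Adjacent rungs sit at z = 242 and z = 488, so the spacing is 488 − 242 = 246 mm.


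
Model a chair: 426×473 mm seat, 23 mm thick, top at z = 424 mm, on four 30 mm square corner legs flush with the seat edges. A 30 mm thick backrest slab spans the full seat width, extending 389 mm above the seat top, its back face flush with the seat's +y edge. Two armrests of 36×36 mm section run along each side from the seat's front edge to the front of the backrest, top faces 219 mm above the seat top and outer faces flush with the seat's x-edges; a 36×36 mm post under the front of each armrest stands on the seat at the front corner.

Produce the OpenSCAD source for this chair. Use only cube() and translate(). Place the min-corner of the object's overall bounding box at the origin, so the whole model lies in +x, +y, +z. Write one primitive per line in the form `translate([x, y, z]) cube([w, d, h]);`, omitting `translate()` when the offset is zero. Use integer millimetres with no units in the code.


translate([0, 0, 401]) cube([426, 473, 23]);
cube([30, 30, 401]);
translate([396, 0, 0]) cube([30, 30, 401]);
translate([0, 443, 0]) cube([30, 30, 401]);
translate([396, 443, 0]) cube([30, 30, 401]);
translate([0, 443, 424]) cube([426, 30, 389]);
translate([0, 0, 607]) cube([36, 443, 36]);
translate([390, 0, 607]) cube([36, 443, 36]);
translate([0, 0, 424]) cube([36, 36, 183]);
translate([390, 0, 424]) cube([36, 36, 183]);


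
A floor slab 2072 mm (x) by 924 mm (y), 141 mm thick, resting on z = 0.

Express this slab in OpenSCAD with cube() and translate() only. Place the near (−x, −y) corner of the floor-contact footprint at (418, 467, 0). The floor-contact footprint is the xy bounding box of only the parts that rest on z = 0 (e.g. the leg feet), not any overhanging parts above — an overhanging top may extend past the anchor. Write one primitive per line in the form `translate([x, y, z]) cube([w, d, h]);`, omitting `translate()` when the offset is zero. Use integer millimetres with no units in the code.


translate([418, 467, 0]) cube([2072, 924, 141]);


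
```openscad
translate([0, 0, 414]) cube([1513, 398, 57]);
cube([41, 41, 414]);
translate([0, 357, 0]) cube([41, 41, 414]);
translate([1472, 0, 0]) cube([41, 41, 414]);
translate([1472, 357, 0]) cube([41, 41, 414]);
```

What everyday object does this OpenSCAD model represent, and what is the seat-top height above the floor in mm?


A bench. The seat-top height is 471 mm.

A long slab on four corner posts — a bench. The slab sits at z = 414 with thickness 57, so the top is 414 + 57 = 471 mm.


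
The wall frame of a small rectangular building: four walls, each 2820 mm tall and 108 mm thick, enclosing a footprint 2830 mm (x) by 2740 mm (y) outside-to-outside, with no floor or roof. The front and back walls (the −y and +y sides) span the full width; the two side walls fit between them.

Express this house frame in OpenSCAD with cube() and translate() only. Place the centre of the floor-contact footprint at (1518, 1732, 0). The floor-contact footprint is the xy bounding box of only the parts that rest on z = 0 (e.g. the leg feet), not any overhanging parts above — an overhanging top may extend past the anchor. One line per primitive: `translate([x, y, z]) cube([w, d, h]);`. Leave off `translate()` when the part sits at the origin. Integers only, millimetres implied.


translate([103, 362, 0]) cube([2830, 108, 2820]);
translate([103, 2994, 0]) cube([2830, 108, 2820]);
translate([103, 470, 0]) cube([108, 2524, 2820]);
translate([2825, 470, 0]) cube([108, 2524, 2820]);


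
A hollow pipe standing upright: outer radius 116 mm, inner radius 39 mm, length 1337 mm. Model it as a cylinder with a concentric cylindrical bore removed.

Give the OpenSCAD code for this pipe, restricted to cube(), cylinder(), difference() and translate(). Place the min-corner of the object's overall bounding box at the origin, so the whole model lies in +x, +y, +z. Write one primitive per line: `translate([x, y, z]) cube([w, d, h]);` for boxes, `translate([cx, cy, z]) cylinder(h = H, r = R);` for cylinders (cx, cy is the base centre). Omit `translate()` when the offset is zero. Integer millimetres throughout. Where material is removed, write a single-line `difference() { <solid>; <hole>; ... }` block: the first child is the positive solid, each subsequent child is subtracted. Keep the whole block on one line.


difference() { translate([116, 116, 0]) cylinder(h = 1337, r = 116); translate([116, 116, 0]) cylinder(h = 1337, r = 39); }


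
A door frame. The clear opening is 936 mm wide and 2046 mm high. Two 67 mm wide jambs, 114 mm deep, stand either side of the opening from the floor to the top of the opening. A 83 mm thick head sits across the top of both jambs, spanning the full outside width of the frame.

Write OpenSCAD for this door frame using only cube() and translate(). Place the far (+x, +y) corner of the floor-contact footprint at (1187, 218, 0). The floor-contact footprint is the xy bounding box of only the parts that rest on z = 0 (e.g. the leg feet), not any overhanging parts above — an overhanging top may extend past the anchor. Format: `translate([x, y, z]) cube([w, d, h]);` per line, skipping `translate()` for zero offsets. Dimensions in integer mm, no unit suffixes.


translate([117, 104, 0]) cube([67, 114, 2046]);
translate([1120, 104, 0]) cube([67, 114, 2046]);
translate([117, 104, 2046]) cube([1070, 114, 83]);


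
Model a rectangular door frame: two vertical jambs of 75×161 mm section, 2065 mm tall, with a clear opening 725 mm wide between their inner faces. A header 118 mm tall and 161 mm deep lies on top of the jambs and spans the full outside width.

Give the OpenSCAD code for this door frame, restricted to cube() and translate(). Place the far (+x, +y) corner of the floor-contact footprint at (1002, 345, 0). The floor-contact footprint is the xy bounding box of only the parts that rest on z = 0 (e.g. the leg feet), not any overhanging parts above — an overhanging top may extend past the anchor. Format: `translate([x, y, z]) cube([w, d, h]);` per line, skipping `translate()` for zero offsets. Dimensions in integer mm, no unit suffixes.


translate([127, 184, 0]) cube([75, 161, 2065]);
translate([927, 184, 0]) cube([75, 161, 2065]);
translate([127, 184, 2065]) cube([875, 161, 118]);
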